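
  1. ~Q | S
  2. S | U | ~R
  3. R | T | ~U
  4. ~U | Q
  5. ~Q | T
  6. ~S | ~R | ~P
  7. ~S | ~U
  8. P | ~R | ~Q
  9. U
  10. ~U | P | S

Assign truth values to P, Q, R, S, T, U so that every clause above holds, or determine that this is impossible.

UNSATISFIABLE

Unit clause (U) forces U = 1.
Unit clause (Q) forces Q = 1.
Unit clause (S) forces S = 1.
Now (~S) is unsatisfied and unit — conflict.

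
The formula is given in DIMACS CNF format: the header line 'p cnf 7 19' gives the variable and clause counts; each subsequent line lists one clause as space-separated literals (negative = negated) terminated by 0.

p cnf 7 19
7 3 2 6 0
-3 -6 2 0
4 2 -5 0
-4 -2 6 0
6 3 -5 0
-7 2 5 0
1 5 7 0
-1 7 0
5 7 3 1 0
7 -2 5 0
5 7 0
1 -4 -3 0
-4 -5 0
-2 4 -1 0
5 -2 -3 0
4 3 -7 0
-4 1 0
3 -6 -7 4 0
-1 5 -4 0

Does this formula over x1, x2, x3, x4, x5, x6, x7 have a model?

Suppose x1 = False.
From the singleton clause (¬x4), x4 = False.
Suppose x2 = True.
Suppose x5 = True.
Suppose x6 = True.
Suppose x3 = True.
All clauses hold; x7 can take either value.
A satisfying assignment: x1 ↦ False, x2 ↦ True, x3 ↦ True, x4 ↦ False, x5 ↦ True, x6 ↦ True, x7 ↦ True.

Yes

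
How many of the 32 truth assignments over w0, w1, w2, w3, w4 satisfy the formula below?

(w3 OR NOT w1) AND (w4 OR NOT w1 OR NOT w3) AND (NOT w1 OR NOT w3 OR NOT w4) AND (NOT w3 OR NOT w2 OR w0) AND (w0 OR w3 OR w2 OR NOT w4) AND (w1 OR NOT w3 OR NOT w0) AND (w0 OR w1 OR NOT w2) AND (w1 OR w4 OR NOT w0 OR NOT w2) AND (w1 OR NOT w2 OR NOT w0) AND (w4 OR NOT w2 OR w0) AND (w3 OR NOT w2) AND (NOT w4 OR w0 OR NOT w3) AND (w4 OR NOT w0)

3

There are 2^5 = 32 truth assignments over (w0, w1, w2, w3, w4).
Split on w3. With w3 = true, the clauses containing w3 are satisfied and NOT w3 drops from the rest; 1 of the 2^4 = 16 assignments to the other variables satisfy what remains.
With w3 = false, by the same count on the reduced clause set, 2 assignments work.
Total: 1 + 2 = 3.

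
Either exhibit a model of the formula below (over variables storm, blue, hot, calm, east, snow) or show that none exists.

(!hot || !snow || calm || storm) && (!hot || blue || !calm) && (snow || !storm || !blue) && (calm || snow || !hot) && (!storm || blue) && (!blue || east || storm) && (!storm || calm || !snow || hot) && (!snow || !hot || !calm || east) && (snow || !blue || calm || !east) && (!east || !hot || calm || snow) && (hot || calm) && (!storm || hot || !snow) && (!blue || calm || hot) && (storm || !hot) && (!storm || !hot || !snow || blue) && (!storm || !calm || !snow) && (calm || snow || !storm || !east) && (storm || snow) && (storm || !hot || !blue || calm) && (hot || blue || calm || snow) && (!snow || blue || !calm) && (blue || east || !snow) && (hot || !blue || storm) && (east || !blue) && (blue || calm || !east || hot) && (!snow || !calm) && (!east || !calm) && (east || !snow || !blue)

Try storm = true.
The clause (blue) is unit, so blue = true.
The clause (snow) is unit, so snow = true.
The clause (hot) is unit, so hot = true.
The clause (!calm) is unit, so calm = false.
The clause (east) is unit, so east = true.
This assignment satisfies each clause.

storm: true; blue: true; hot: true; calm: false; east: true; snow: true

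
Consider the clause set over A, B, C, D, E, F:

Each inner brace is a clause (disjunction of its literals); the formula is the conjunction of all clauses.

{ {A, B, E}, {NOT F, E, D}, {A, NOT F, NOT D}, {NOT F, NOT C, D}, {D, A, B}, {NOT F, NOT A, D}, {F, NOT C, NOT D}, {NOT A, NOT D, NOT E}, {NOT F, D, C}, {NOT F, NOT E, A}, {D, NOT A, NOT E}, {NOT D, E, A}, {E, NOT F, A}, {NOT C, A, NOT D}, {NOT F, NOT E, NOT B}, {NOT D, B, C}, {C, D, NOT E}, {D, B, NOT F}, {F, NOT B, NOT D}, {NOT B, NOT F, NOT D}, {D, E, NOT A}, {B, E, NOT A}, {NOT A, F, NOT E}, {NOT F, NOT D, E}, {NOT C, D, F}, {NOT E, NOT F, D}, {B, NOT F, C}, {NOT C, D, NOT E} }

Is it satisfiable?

Yes

Branch on A: set A = false.
Branch on B: set B = true.
Branch on F: set F = false.
Unit clause (NOT D) forces D = false.
Unit clause (NOT C) forces C = false.
Unit clause (NOT E) forces E = false.
This assignment satisfies each clause.
A satisfying assignment: A ↦ false; B ↦ true; C ↦ false; D ↦ false; E ↦ false; F ↦ false.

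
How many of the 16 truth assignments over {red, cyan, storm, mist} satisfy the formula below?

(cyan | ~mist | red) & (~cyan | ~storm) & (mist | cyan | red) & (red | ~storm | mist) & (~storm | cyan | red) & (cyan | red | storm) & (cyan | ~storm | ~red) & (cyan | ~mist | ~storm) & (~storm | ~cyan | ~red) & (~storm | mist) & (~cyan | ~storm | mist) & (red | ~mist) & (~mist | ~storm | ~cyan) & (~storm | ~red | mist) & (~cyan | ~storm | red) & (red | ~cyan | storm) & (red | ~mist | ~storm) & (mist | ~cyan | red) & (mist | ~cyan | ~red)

There are 2^4 = 16 truth assignments over (red, cyan, storm, mist).
Check each against the 19 clauses (columns in the order red, cyan, storm, mist):
  F F F F  ✗ fails (mist | cyan | red)
  F F F T  ✗ fails (cyan | ~mist | red)
  F F T F  ✗ fails (mist | cyan | red)
  F F T T  ✗ fails (cyan | ~mist | red)
  F T F F  ✗ fails (red | ~cyan | storm)
  F T F T  ✗ fails (red | ~mist)
  F T T F  ✗ fails (~cyan | ~storm)
  F T T T  ✗ fails (~cyan | ~storm)
  T F F F  ✓ satisfies all
  T F F T  ✓ satisfies all
  T F T F  ✗ fails (cyan | ~storm | ~red)
  T F T T  ✗ fails (cyan | ~storm | ~red)
  T T F F  ✗ fails (mist | ~cyan | ~red)
  T T F T  ✓ satisfies all
  T T T F  ✗ fails (~cyan | ~storm)
  T T T T  ✗ fails (~cyan | ~storm)
3 of the 16 rows are models.

3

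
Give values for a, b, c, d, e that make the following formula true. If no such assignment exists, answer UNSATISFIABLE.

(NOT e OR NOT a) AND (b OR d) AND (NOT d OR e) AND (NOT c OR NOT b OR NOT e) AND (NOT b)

a ↦ false; b ↦ false; c ↦ false; d ↦ true; e ↦ true

Unit clause (NOT b) forces b = false.
Unit clause (d) forces d = true.
Unit clause (e) forces e = true.
Unit clause (NOT a) forces a = false.
All clauses hold; c can take either value.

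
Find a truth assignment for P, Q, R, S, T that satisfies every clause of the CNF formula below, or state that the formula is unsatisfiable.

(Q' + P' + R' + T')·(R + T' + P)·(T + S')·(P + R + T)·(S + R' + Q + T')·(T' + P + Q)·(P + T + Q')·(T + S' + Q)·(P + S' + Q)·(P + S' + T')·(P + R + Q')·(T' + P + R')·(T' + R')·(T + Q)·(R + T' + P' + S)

Branch on T: set T = 1.
From the singleton clause (R'), R = 0.
From the singleton clause (P), P = 1.
From the singleton clause (S), S = 1.
All clauses hold; Q can take either value.

P ↦ 1, Q ↦ 0, R ↦ 0, S ↦ 1, T ↦ 1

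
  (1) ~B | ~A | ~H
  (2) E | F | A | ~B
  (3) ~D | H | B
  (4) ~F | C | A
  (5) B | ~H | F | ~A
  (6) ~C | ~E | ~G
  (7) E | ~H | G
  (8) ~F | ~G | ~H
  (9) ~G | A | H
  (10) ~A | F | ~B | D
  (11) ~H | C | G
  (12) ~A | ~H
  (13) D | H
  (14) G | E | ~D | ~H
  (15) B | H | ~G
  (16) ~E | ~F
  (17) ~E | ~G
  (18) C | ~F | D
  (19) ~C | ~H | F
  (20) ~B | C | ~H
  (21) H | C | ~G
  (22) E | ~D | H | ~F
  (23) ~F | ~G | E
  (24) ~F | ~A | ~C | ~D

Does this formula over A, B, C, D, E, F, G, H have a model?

Suppose A = 0.
Suppose F = 0.
Suppose E = 1.
From the singleton clause (~G), G = 0.
Suppose H = 0.
From the singleton clause (D), D = 1.
From the singleton clause (B), B = 1.
All clauses hold; C can take either value.
A satisfying assignment: A ↦ 0; B ↦ 1; C ↦ 1; D ↦ 1; E ↦ 1; F ↦ 0; G ↦ 0; H ↦ 0.

Yes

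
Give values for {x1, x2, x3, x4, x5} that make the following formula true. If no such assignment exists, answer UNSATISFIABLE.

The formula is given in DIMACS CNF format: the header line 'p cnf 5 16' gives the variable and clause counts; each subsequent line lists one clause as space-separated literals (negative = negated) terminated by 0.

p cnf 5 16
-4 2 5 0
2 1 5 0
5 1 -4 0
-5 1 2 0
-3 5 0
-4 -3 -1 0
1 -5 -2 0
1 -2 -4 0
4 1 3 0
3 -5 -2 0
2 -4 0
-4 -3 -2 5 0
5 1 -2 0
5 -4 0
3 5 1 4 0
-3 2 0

x1 ↦ True; x2 ↦ True; x3 ↦ False; x4 ↦ False; x5 ↦ False

Try x3 = False.
Try x4 = False.
The clause (x1) is unit, so x1 = True.
Try x5 = False.
Every clause is now satisfied; x2 is unconstrained.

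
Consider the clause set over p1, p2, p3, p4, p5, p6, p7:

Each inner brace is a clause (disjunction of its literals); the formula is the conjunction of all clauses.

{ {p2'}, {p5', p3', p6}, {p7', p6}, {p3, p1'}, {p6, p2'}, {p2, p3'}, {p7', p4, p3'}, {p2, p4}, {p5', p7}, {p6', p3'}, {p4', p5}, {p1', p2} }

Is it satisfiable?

Yes

Unit clause (p2') forces p2 = 0.
Unit clause (p3') forces p3 = 0.
Unit clause (p1') forces p1 = 0.
Unit clause (p4) forces p4 = 1.
Unit clause (p5) forces p5 = 1.
Unit clause (p7) forces p7 = 1.
Unit clause (p6) forces p6 = 1.
This assignment satisfies each clause.
A satisfying assignment: p1 ↦ 0, p2 ↦ 0, p3 ↦ 0, p4 ↦ 1, p5 ↦ 1, p6 ↦ 1, p7 ↦ 1.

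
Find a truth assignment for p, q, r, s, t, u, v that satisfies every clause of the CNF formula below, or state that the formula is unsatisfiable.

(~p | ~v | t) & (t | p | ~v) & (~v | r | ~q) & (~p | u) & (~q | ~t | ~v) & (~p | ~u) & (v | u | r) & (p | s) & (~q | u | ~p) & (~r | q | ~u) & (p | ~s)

UNSATISFIABLE

Suppose p = 0.
(s) alone gives s = 1.
Now (~s) is unsatisfied and unit — conflict.
Backtrack on p: now try p = 1.
(u) alone gives u = 1.
Now (~u) is unsatisfied and unit — conflict.
Either choice for p ends in contradiction.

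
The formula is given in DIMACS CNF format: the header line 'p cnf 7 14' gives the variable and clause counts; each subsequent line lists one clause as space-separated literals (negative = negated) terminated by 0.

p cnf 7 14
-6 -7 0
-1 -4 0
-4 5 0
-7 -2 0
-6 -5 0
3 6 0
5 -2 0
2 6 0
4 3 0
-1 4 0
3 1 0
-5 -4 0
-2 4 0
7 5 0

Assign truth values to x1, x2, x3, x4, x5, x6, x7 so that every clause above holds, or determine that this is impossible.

Case x6 = False:
From the singleton clause (x3), x3 = True.
From the singleton clause (x2), x2 = True.
From the singleton clause (¬x7), x7 = False.
From the singleton clause (x5), x5 = True.
From the singleton clause (¬x4), x4 = False.
That conflicts with the unit clause (x4).
That branch fails; take x6 = True instead.
From the singleton clause (¬x7), x7 = False.
From the singleton clause (¬x5), x5 = False.
That conflicts with the unit clause (x5).
Neither x6 = True nor x6 = False works.

UNSATISFIABLE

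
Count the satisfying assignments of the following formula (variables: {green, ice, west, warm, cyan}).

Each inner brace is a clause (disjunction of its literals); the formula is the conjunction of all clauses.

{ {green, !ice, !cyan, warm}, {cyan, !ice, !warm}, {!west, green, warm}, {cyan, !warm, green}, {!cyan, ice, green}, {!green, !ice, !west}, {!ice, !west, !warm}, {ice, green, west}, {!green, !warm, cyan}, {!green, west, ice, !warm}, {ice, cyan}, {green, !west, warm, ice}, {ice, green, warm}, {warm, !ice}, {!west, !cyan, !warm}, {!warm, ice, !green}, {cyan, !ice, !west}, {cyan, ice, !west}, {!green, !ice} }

3

There are 2^5 = 32 truth assignments over (green, ice, west, warm, cyan).
Split on cyan. With cyan = true, the clauses containing cyan are satisfied and !cyan drops from the rest; 3 of the 2^4 = 16 assignments to the other variables satisfy what remains.
With cyan = false, by the same count on the reduced clause set, 0 assignments work.
(One model: green=F, ice=T, west=F, warm=T, cyan=T.)
Total: 3 + 0 = 3.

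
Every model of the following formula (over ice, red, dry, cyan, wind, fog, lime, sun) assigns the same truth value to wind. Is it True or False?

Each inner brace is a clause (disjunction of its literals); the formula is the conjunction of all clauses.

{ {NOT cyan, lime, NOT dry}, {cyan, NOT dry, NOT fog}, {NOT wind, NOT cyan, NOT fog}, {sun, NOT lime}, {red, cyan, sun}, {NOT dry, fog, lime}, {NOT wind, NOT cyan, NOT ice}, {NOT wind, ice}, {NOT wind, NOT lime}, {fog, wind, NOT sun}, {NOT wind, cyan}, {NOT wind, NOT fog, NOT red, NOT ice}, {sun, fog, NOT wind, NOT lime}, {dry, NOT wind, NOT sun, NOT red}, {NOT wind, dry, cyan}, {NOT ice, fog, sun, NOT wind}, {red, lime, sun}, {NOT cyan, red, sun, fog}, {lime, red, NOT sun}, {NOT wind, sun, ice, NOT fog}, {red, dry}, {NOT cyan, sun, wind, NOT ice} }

Suppose wind = true.
From the singleton clause (ice), ice = true.
From the singleton clause (NOT cyan), cyan = false.
That conflicts with the unit clause (cyan).
So every satisfying assignment has wind = False.

False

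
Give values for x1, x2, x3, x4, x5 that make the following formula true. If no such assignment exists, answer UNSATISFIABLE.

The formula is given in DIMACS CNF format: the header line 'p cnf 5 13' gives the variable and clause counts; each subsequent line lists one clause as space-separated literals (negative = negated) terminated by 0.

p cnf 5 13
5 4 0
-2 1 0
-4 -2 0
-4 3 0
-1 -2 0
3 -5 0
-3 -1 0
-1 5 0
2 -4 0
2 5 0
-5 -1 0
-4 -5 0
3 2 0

Branch on x5: set x5 = True.
(x3) alone gives x3 = True.
(¬x1) alone gives x1 = False.
(¬x2) alone gives x2 = False.
(¬x4) alone gives x4 = False.
This assignment satisfies each clause.

x1: False, x2: False, x3: True, x4: False, x5: True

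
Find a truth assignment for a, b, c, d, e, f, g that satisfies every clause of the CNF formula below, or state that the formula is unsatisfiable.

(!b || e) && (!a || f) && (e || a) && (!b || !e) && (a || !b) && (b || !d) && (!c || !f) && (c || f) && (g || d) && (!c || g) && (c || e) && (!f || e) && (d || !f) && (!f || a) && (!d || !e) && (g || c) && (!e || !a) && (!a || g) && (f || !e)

UNSATISFIABLE

Branch on b: set b = false.
(!d) alone gives d = false.
(g) alone gives g = true.
(!f) alone gives f = false.
(!a) alone gives a = false.
(e) alone gives e = true.
That conflicts with the unit clause (!e).
So b must be the other value — set b = true.
(e) alone gives e = true.
That conflicts with the unit clause (!e).
Neither b = true nor b = false works.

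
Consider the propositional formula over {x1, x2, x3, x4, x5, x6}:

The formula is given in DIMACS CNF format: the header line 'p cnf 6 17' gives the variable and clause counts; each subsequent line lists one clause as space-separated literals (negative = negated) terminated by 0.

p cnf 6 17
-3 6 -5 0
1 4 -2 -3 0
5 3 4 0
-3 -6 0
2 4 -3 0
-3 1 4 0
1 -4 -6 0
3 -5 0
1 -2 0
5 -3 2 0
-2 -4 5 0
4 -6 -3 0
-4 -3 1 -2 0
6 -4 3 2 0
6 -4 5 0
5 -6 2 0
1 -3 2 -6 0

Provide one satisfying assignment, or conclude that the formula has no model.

Branch on x3: set x3 = True.
The clause (¬x6) is unit, so x6 = False.
The clause (¬x5) is unit, so x5 = False.
The clause (x2) is unit, so x2 = True.
The clause (x1) is unit, so x1 = True.
The clause (¬x4) is unit, so x4 = False.
This assignment satisfies each clause.

x1: True, x2: True, x3: True, x4: False, x5: False, x6: False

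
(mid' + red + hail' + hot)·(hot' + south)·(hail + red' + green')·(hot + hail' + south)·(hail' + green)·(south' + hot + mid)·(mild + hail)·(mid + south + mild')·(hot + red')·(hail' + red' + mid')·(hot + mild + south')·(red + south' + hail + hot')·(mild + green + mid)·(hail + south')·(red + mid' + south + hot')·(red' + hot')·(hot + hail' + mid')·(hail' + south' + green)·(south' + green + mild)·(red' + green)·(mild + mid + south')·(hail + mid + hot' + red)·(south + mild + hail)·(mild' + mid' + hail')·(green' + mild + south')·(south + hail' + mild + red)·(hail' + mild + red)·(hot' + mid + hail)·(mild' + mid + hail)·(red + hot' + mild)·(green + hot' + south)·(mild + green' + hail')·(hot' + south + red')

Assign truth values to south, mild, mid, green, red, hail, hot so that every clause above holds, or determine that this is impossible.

south: 0,  mild: 1,  mid: 1,  green: 1,  red: 0,  hail: 0,  hot: 0

Try hot = 0.
From the singleton clause (red'), red = 0.
Try mid = 1.
From the singleton clause (hail'), hail = 0.
From the singleton clause (mild), mild = 1.
From the singleton clause (south'), south = 0.
All clauses hold; green can take either value.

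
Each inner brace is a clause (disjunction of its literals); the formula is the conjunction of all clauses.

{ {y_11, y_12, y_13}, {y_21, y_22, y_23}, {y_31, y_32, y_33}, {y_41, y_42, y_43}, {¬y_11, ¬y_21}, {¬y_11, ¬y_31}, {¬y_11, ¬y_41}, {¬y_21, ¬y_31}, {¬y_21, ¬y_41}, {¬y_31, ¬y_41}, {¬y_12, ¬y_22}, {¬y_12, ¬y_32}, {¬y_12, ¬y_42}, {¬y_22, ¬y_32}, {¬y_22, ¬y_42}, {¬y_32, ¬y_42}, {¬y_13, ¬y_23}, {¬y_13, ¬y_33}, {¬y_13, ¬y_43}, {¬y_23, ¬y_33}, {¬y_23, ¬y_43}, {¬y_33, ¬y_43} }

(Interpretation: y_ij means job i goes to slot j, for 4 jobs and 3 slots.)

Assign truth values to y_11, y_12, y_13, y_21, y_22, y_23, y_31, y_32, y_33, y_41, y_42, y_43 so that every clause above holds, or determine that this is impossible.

Case y_11 = False:
Case y_12 = True:
The clause (¬y_22) is unit, so y_22 = False.
The clause (¬y_32) is unit, so y_32 = False.
The clause (¬y_42) is unit, so y_42 = False.
Case y_21 = True:
The clause (¬y_31) is unit, so y_31 = False.
The clause (y_33) is unit, so y_33 = True.
The clause (¬y_41) is unit, so y_41 = False.
The clause (y_43) is unit, so y_43 = True.
But (¬y_43) is also a unit clause — contradiction.
Undo y_21 and try y_21 = False.
The clause (y_23) is unit, so y_23 = True.
The clause (¬y_13) is unit, so y_13 = False.
The clause (¬y_33) is unit, so y_33 = False.
The clause (y_31) is unit, so y_31 = True.
The clause (¬y_41) is unit, so y_41 = False.
The clause (y_43) is unit, so y_43 = True.
But (¬y_43) is also a unit clause — contradiction.
Both values of y_21 lead to a conflict.
Undo y_12 and try y_12 = False.
The clause (y_13) is unit, so y_13 = True.
The clause (¬y_23) is unit, so y_23 = False.
The clause (¬y_33) is unit, so y_33 = False.
The clause (¬y_43) is unit, so y_43 = False.
Case y_21 = True:
The clause (¬y_31) is unit, so y_31 = False.
The clause (y_32) is unit, so y_32 = True.
The clause (¬y_41) is unit, so y_41 = False.
The clause (y_42) is unit, so y_42 = True.
But (¬y_42) is also a unit clause — contradiction.
Undo y_21 and try y_21 = False.
The clause (y_22) is unit, so y_22 = True.
The clause (¬y_32) is unit, so y_32 = False.
The clause (y_31) is unit, so y_31 = True.
The clause (¬y_41) is unit, so y_41 = False.
The clause (y_42) is unit, so y_42 = True.
But (¬y_42) is also a unit clause — contradiction.
Both values of y_21 lead to a conflict.
Both values of y_12 lead to a conflict.
Undo y_11 and try y_11 = True.
The clause (¬y_21) is unit, so y_21 = False.
The clause (¬y_31) is unit, so y_31 = False.
The clause (¬y_41) is unit, so y_41 = False.
Case y_22 = True:
The clause (¬y_12) is unit, so y_12 = False.
The clause (¬y_32) is unit, so y_32 = False.
The clause (y_33) is unit, so y_33 = True.
The clause (¬y_42) is unit, so y_42 = False.
The clause (y_43) is unit, so y_43 = True.
But (¬y_43) is also a unit clause — contradiction.
Undo y_22 and try y_22 = False.
The clause (y_23) is unit, so y_23 = True.
The clause (¬y_13) is unit, so y_13 = False.
The clause (¬y_33) is unit, so y_33 = False.
The clause (y_32) is unit, so y_32 = True.
The clause (¬y_12) is unit, so y_12 = False.
The clause (¬y_42) is unit, so y_42 = False.
The clause (y_43) is unit, so y_43 = True.
But (¬y_43) is also a unit clause — contradiction.
Both values of y_22 lead to a conflict.
Both values of y_11 lead to a conflict.

UNSATISFIABLE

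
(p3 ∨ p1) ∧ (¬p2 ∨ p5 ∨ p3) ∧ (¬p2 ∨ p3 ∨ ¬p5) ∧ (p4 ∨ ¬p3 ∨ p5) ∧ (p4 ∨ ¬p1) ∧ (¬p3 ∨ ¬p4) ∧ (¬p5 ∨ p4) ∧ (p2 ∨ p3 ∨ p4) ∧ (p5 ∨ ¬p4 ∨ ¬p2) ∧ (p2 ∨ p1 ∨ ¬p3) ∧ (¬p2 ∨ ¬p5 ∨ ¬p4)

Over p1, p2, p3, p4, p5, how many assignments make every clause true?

2

There are 2^5 = 32 truth assignments over (p1, p2, p3, p4, p5).
Split on p1. With p1 = True, the clauses containing p1 are satisfied and ¬p1 drops from the rest; 2 of the 2^4 = 16 assignments to the other variables satisfy what remains.
With p1 = False, by the same count on the reduced clause set, 0 assignments work.
Total: 2 + 0 = 2.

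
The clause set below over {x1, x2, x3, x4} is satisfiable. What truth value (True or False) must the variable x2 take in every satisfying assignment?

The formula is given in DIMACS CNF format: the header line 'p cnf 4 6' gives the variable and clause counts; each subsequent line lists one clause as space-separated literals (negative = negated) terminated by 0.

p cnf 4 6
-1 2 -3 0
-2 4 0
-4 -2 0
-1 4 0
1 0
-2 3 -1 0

False

Suppose x2 = True.
Unit clause (x4) forces x4 = True.
But (¬x4) is also a unit clause — contradiction.
So every satisfying assignment has x2 = False.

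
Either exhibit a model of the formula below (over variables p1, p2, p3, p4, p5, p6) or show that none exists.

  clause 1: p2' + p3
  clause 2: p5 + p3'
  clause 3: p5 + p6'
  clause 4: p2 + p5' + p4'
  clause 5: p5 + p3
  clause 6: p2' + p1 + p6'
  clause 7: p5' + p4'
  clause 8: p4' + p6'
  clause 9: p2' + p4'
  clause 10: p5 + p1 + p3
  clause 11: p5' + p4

Suppose p2 = 0.
Suppose p5 = 1.
(p4') alone gives p4 = 0.
Now (p4) is unsatisfied and unit — conflict.
Backtrack on p5: now try p5 = 0.
(p3') alone gives p3 = 0.
Now (p3) is unsatisfied and unit — conflict.
Both values of p5 lead to a conflict.
Backtrack on p2: now try p2 = 1.
(p3) alone gives p3 = 1.
(p5) alone gives p5 = 1.
(p4') alone gives p4 = 0.
Now (p4) is unsatisfied and unit — conflict.
Both values of p2 lead to a conflict.

UNSATISFIABLE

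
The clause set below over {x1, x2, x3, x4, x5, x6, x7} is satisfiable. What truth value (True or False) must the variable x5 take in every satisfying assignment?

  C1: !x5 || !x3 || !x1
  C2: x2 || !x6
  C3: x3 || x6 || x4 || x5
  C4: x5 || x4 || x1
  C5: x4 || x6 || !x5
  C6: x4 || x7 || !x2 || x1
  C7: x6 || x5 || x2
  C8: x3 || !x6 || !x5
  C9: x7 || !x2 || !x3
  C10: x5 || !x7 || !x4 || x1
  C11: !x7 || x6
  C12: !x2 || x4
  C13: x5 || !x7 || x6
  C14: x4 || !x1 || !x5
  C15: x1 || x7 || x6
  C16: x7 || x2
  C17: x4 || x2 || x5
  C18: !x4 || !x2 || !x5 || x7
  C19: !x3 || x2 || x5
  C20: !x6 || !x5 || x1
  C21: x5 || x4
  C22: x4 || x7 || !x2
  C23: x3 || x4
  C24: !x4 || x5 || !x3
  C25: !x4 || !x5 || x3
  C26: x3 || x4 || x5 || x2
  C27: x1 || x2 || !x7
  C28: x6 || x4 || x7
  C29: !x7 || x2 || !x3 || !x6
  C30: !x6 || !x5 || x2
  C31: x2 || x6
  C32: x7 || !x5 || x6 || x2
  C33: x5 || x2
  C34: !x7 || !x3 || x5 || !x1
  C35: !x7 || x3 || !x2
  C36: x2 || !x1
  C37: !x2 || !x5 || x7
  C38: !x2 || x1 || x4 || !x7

False

Suppose x5 = true.
Suppose x3 = false.
From the singleton clause (!x6), x6 = false.
From the singleton clause (x4), x4 = true.
Now (!x4) is unsatisfied and unit — conflict.
That branch fails; take x3 = true instead.
From the singleton clause (!x1), x1 = false.
From the singleton clause (!x6), x6 = false.
From the singleton clause (x4), x4 = true.
From the singleton clause (!x7), x7 = false.
Now (x7) is unsatisfied and unit — conflict.
Neither x3 = true nor x3 = false works.
So every satisfying assignment has x5 = False.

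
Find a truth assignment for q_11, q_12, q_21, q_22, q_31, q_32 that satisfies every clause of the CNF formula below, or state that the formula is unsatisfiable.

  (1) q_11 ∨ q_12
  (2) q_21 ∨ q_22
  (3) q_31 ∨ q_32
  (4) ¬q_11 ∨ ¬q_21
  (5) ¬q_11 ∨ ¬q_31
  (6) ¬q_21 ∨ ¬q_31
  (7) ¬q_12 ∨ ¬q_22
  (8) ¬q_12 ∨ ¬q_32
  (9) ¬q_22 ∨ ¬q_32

Case q_11 = True:
Unit clause (¬q_21) forces q_21 = False.
Unit clause (q_22) forces q_22 = True.
Unit clause (¬q_31) forces q_31 = False.
Unit clause (q_32) forces q_32 = True.
Now (¬q_32) is unsatisfied and unit — conflict.
So q_11 must be the other value — set q_11 = False.
Unit clause (q_12) forces q_12 = True.
Unit clause (¬q_22) forces q_22 = False.
Unit clause (q_21) forces q_21 = True.
Unit clause (¬q_31) forces q_31 = False.
Unit clause (q_32) forces q_32 = True.
Now (¬q_32) is unsatisfied and unit — conflict.
Neither q_11 = True nor q_11 = False works.

UNSATISFIABLE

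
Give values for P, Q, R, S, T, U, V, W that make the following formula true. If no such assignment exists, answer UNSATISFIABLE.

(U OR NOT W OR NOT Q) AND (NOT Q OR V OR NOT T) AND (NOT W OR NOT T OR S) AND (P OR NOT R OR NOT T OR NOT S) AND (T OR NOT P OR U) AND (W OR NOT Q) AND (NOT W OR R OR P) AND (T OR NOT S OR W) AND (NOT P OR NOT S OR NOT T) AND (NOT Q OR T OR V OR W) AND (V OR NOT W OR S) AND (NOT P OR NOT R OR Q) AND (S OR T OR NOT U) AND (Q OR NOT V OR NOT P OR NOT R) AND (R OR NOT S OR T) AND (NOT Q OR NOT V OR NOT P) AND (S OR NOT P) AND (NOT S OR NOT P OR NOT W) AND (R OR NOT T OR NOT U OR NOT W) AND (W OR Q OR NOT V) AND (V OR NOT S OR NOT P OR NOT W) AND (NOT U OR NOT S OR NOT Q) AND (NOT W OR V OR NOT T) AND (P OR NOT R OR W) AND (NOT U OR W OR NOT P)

Case W = true:
Case U = false:
From the singleton clause (NOT Q), Q = false.
Case T = false:
From the singleton clause (NOT P), P = false.
From the singleton clause (R), R = true.
Case V = true:
No clause remains; S is free.

P ↦ false, Q ↦ false, R ↦ true, S ↦ true, T ↦ false, U ↦ false, V ↦ true, W ↦ true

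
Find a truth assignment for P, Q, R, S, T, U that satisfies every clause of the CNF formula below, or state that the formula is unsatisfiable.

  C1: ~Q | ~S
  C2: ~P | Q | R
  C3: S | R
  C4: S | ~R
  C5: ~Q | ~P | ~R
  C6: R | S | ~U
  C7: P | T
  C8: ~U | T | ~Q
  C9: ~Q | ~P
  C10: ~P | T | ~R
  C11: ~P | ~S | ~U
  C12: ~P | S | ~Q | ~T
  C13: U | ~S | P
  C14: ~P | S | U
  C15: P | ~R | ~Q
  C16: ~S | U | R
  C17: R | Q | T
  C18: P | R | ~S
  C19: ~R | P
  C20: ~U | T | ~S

Try Q = 0.
Try P = 1.
Unit clause (R) forces R = 1.
Unit clause (S) forces S = 1.
Unit clause (T) forces T = 1.
Unit clause (~U) forces U = 0.
Every clause now holds.

P ↦ 1, Q ↦ 0, R ↦ 1, S ↦ 1, T ↦ 1, U ↦ 0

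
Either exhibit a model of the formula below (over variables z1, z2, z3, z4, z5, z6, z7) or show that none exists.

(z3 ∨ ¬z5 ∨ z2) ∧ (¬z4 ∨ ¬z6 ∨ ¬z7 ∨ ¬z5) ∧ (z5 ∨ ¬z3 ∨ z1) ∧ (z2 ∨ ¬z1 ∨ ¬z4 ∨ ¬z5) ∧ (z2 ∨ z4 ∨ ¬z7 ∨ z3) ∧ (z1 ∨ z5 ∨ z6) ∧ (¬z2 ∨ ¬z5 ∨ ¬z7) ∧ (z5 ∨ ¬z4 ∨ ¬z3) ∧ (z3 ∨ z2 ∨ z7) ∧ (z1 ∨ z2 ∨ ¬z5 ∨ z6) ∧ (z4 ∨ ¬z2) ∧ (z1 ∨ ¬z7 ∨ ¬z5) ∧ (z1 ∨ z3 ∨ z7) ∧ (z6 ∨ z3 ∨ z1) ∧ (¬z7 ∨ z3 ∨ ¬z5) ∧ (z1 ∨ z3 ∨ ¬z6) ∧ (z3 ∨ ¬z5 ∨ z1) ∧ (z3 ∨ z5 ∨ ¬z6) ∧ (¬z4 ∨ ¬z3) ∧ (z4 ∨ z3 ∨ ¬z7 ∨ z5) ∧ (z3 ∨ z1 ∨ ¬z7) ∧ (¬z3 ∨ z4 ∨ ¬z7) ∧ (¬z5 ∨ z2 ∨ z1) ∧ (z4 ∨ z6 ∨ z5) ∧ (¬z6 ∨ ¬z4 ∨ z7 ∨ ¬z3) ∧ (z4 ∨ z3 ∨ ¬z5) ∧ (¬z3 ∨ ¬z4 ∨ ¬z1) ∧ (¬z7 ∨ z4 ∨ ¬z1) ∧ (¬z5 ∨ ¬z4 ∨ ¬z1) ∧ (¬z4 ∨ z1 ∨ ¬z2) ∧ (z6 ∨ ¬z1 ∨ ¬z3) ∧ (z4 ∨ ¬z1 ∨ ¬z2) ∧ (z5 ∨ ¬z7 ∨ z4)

Branch on z4: set z4 = True.
Unit clause (¬z3) forces z3 = False.
Branch on z5: set z5 = False.
Unit clause (¬z6) forces z6 = False.
Unit clause (z1) forces z1 = True.
Branch on z2: set z2 = True.
Every clause is now satisfied; z7 is unconstrained.

z1=True,  z2=True,  z3=False,  z4=True,  z5=False,  z6=False,  z7=False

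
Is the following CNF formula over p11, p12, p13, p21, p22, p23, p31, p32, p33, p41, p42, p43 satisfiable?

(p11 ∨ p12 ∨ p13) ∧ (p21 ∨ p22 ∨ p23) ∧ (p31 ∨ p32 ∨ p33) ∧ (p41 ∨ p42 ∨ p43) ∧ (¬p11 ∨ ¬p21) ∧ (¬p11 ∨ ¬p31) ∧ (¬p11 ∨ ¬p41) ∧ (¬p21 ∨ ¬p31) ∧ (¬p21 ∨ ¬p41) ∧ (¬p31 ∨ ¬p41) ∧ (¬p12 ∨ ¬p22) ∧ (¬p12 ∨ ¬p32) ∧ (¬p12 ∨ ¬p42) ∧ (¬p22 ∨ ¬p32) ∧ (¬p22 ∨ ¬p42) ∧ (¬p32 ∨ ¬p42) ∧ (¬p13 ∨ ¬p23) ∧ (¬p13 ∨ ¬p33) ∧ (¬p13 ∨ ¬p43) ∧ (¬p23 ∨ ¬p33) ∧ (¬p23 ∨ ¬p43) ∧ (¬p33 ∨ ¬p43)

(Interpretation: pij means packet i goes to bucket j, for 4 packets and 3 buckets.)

Try p11 = False.
Try p12 = True.
The clause (¬p22) is unit, so p22 = False.
The clause (¬p32) is unit, so p32 = False.
The clause (¬p42) is unit, so p42 = False.
Try p21 = True.
The clause (¬p31) is unit, so p31 = False.
The clause (p33) is unit, so p33 = True.
The clause (¬p41) is unit, so p41 = False.
The clause (p43) is unit, so p43 = True.
But (¬p43) is also a unit clause — contradiction.
Backtrack on p21: now try p21 = False.
The clause (p23) is unit, so p23 = True.
The clause (¬p13) is unit, so p13 = False.
The clause (¬p33) is unit, so p33 = False.
The clause (p31) is unit, so p31 = True.
The clause (¬p41) is unit, so p41 = False.
The clause (p43) is unit, so p43 = True.
But (¬p43) is also a unit clause — contradiction.
Either choice for p21 ends in contradiction.
Backtrack on p12: now try p12 = False.
The clause (p13) is unit, so p13 = True.
The clause (¬p23) is unit, so p23 = False.
The clause (¬p33) is unit, so p33 = False.
The clause (¬p43) is unit, so p43 = False.
Try p21 = True.
The clause (¬p31) is unit, so p31 = False.
The clause (p32) is unit, so p32 = True.
The clause (¬p41) is unit, so p41 = False.
The clause (p42) is unit, so p42 = True.
But (¬p42) is also a unit clause — contradiction.
Backtrack on p21: now try p21 = False.
The clause (p22) is unit, so p22 = True.
The clause (¬p32) is unit, so p32 = False.
The clause (p31) is unit, so p31 = True.
The clause (¬p41) is unit, so p41 = False.
The clause (p42) is unit, so p42 = True.
But (¬p42) is also a unit clause — contradiction.
Either choice for p21 ends in contradiction.
Either choice for p12 ends in contradiction.
Backtrack on p11: now try p11 = True.
The clause (¬p21) is unit, so p21 = False.
The clause (¬p31) is unit, so p31 = False.
The clause (¬p41) is unit, so p41 = False.
Try p22 = True.
The clause (¬p12) is unit, so p12 = False.
The clause (¬p32) is unit, so p32 = False.
The clause (p33) is unit, so p33 = True.
The clause (¬p42) is unit, so p42 = False.
The clause (p43) is unit, so p43 = True.
But (¬p43) is also a unit clause — contradiction.
Backtrack on p22: now try p22 = False.
The clause (p23) is unit, so p23 = True.
The clause (¬p13) is unit, so p13 = False.
The clause (¬p33) is unit, so p33 = False.
The clause (p32) is unit, so p32 = True.
The clause (¬p12) is unit, so p12 = False.
The clause (¬p42) is unit, so p42 = False.
The clause (p43) is unit, so p43 = True.
But (¬p43) is also a unit clause — contradiction.
Either choice for p22 ends in contradiction.
Either choice for p11 ends in contradiction.
No assignment satisfies every clause.

No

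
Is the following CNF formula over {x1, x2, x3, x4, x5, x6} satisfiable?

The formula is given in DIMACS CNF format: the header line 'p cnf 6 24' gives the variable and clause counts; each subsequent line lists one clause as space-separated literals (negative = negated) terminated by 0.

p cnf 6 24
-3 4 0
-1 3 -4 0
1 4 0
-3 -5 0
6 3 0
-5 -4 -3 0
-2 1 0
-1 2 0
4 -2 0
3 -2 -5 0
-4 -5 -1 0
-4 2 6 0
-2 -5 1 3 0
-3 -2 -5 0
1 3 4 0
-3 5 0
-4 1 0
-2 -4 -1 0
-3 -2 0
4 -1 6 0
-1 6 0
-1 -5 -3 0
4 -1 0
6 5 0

No, unsatisfiable

Case x3 = False:
The clause (x6) is unit, so x6 = True.
Case x1 = False:
The clause (x4) is unit, so x4 = True.
That conflicts with the unit clause (¬x4).
So x1 must be the other value — set x1 = True.
The clause (¬x4) is unit, so x4 = False.
That conflicts with the unit clause (x4).
Both values of x1 lead to a conflict.
So x3 must be the other value — set x3 = True.
The clause (x4) is unit, so x4 = True.
The clause (¬x5) is unit, so x5 = False.
That conflicts with the unit clause (x5).
Both values of x3 lead to a conflict.
No assignment satisfies every clause.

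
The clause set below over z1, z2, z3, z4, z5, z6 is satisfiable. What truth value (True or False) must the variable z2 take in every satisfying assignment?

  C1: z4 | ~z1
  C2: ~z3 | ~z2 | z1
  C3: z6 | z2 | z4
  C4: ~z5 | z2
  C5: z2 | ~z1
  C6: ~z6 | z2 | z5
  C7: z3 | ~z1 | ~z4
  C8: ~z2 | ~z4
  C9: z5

True

Suppose z2 = 0.
From the singleton clause (~z5), z5 = 0.
Now (z5) is unsatisfied and unit — conflict.
So every satisfying assignment has z2 = True.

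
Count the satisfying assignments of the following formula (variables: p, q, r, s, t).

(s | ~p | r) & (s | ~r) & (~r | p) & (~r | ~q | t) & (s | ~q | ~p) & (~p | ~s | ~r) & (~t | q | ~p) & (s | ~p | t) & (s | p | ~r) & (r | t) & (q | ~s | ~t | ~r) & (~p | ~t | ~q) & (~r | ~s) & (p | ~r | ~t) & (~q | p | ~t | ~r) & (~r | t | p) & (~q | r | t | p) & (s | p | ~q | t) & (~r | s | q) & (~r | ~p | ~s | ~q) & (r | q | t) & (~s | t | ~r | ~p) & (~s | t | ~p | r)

There are 2^5 = 32 truth assignments over (p, q, r, s, t).
Split on s. With s = 1, the clauses containing s are satisfied and ~s drops from the rest; 2 of the 2^4 = 16 assignments to the other variables satisfy what remains.
With s = 0, by the same count on the reduced clause set, 2 assignments work.
(One model: p=F, q=F, r=F, s=F, t=T.)
Total: 2 + 2 = 4.

4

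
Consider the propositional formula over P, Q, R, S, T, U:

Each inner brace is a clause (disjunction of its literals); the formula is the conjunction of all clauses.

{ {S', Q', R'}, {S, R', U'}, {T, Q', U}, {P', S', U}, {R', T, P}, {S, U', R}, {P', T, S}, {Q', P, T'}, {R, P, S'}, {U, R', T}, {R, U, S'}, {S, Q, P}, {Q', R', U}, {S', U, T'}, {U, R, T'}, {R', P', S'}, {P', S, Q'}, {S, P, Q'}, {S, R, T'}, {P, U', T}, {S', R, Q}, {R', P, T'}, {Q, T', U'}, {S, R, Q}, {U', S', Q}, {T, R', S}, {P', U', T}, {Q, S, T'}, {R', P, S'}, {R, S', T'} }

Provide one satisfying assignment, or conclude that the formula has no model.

UNSATISFIABLE

Case S = 0:
Case R = 0:
Unit clause (U') forces U = 0.
Unit clause (T') forces T = 0.
Unit clause (Q') forces Q = 0.
But (Q) is also a unit clause — contradiction.
So R must be the other value — set R = 1.
Unit clause (U') forces U = 0.
Unit clause (T) forces T = 1.
Unit clause (Q') forces Q = 0.
But (Q) is also a unit clause — contradiction.
Either choice for R ends in contradiction.
So S must be the other value — set S = 1.
Case Q = 0:
Unit clause (R) forces R = 1.
Unit clause (P') forces P = 0.
But (P) is also a unit clause — contradiction.
So Q must be the other value — set Q = 1.
Unit clause (R') forces R = 0.
Unit clause (P) forces P = 1.
Unit clause (U) forces U = 1.
Unit clause (T) forces T = 1.
But (T') is also a unit clause — contradiction.
Either choice for Q ends in contradiction.
Either choice for S ends in contradiction.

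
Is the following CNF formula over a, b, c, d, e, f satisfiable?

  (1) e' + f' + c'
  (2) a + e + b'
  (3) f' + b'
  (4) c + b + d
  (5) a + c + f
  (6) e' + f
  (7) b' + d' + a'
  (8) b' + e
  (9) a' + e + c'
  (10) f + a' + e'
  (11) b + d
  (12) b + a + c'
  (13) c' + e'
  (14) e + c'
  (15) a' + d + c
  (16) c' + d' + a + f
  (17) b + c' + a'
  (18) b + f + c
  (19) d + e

Yes, satisfiable

Case f = 1:
(b') alone gives b = 0.
(d) alone gives d = 1.
Case e = 0:
(c') alone gives c = 0.
All clauses hold; a can take either value.
A satisfying assignment: a ↦ 1, b ↦ 0, c ↦ 0, d ↦ 1, e ↦ 0, f ↦ 1.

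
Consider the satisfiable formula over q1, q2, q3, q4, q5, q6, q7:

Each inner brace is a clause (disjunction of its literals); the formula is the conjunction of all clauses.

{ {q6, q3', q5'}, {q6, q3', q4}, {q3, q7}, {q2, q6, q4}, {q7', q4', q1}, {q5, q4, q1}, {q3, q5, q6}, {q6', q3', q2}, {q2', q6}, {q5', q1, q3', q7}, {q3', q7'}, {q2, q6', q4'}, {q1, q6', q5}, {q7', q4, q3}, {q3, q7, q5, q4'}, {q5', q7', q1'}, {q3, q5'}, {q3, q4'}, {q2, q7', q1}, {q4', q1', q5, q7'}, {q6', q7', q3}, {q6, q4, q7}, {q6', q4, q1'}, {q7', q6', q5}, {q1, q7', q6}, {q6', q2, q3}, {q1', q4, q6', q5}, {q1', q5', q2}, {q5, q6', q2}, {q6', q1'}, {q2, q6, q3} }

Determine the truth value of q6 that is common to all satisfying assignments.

Suppose q6 = 1.
Unit clause (q1') forces q1 = 0.
Unit clause (q5) forces q5 = 1.
Unit clause (q3) forces q3 = 1.
Unit clause (q2) forces q2 = 1.
Unit clause (q7) forces q7 = 1.
Now (q7') is unsatisfied and unit — conflict.
So every satisfying assignment has q6 = False.

False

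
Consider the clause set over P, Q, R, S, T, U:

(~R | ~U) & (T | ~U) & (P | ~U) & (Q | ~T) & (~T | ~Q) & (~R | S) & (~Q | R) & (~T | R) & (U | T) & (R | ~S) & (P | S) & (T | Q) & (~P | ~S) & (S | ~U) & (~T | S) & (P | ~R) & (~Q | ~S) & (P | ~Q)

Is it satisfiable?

No, unsatisfiable

Try R = 0.
From the singleton clause (~Q), Q = 0.
From the singleton clause (~T), T = 0.
Now (T) is unsatisfied and unit — conflict.
Undo R and try R = 1.
From the singleton clause (~U), U = 0.
From the singleton clause (S), S = 1.
From the singleton clause (T), T = 1.
From the singleton clause (Q), Q = 1.
Now (~Q) is unsatisfied and unit — conflict.
Neither R = 1 nor R = 0 works.
No assignment satisfies every clause.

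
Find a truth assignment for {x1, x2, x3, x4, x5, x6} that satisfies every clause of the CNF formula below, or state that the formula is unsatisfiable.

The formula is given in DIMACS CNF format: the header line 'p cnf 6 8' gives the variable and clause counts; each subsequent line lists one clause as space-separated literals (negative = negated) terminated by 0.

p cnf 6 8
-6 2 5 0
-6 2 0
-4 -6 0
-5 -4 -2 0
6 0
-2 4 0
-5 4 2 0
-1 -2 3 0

(x6) alone gives x6 = True.
(x2) alone gives x2 = True.
(¬x4) alone gives x4 = False.
That conflicts with the unit clause (x4).

UNSATISFIABLE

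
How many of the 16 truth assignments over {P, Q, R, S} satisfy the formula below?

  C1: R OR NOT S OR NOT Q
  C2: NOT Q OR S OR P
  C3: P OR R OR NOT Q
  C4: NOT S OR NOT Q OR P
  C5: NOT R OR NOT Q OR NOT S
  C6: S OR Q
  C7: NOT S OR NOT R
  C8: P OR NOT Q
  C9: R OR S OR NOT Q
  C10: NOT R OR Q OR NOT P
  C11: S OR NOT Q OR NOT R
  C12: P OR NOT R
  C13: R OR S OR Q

There are 2^4 = 16 truth assignments over (P, Q, R, S).
Check each against the 13 clauses (columns in the order P, Q, R, S):
  F F F F  ✗ fails (S OR Q)
  F F F T  ✓ satisfies all
  F F T F  ✗ fails (S OR Q)
  F F T T  ✗ fails (NOT S OR NOT R)
  F T F F  ✗ fails (NOT Q OR S OR P)
  F T F T  ✗ fails (R OR NOT S OR NOT Q)
  F T T F  ✗ fails (NOT Q OR S OR P)
  F T T T  ✗ fails (NOT S OR NOT Q OR P)
  T F F F  ✗ fails (S OR Q)
  T F F T  ✓ satisfies all
  T F T F  ✗ fails (S OR Q)
  T F T T  ✗ fails (NOT S OR NOT R)
  T T F F  ✗ fails (R OR S OR NOT Q)
  T T F T  ✗ fails (R OR NOT S OR NOT Q)
  T T T F  ✗ fails (S OR NOT Q OR NOT R)
  T T T T  ✗ fails (NOT R OR NOT Q OR NOT S)
2 of the 16 rows are models.

2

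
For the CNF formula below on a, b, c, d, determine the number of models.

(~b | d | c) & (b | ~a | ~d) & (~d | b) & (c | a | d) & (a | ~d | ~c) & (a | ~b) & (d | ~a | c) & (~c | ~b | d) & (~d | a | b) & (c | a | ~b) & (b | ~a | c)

4

There are 2^4 = 16 truth assignments over (a, b, c, d).
Check each against the 11 clauses (columns in the order a, b, c, d):
  F F F F  ✗ fails (c | a | d)
  F F F T  ✗ fails (~d | b)
  F F T F  ✓ satisfies all
  F F T T  ✗ fails (~d | b)
  F T F F  ✗ fails (~b | d | c)
  F T F T  ✗ fails (a | ~b)
  F T T F  ✗ fails (a | ~b)
  F T T T  ✗ fails (a | ~d | ~c)
  T F F F  ✗ fails (d | ~a | c)
  T F F T  ✗ fails (b | ~a | ~d)
  T F T F  ✓ satisfies all
  T F T T  ✗ fails (b | ~a | ~d)
  T T F F  ✗ fails (~b | d | c)
  T T F T  ✓ satisfies all
  T T T F  ✗ fails (~c | ~b | d)
  T T T T  ✓ satisfies all
4 of the 16 rows are models.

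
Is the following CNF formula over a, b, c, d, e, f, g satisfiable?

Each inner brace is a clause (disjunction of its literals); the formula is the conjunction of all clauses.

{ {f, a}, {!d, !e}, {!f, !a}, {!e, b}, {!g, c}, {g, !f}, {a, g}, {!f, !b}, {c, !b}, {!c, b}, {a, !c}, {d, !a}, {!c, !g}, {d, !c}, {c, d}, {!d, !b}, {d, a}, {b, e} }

No, unsatisfiable

Case f = true:
Unit clause (!a) forces a = false.
Unit clause (g) forces g = true.
Unit clause (c) forces c = true.
Now (!c) is unsatisfied and unit — conflict.
Backtrack on f: now try f = false.
Unit clause (a) forces a = true.
Unit clause (d) forces d = true.
Unit clause (!e) forces e = false.
Unit clause (!b) forces b = false.
Now (b) is unsatisfied and unit — conflict.
Both values of f lead to a conflict.
No assignment satisfies every clause.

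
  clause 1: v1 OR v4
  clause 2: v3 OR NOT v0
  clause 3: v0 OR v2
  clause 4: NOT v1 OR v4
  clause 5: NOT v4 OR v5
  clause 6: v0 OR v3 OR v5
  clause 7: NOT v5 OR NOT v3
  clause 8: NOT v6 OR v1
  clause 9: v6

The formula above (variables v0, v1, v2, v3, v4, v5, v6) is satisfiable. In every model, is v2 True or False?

True

Suppose v2 = false.
Unit clause (v0) forces v0 = true.
Unit clause (v3) forces v3 = true.
Unit clause (NOT v5) forces v5 = false.
Unit clause (NOT v4) forces v4 = false.
Unit clause (v1) forces v1 = true.
That conflicts with the unit clause (NOT v1).
So every satisfying assignment has v2 = True.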